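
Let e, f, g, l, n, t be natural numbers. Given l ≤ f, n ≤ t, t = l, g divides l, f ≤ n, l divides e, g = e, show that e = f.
g = e and g divides l, therefore e divides l. l divides e, so e = l. t = l and n ≤ t, so n ≤ l. Because f ≤ n, f ≤ l. l ≤ f, so l = f. e = l, so e = f.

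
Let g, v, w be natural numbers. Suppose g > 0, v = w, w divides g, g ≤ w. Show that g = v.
w divides g and g > 0, thus w ≤ g. Since g ≤ w, w = g. v = w, so v = g. Then g = v.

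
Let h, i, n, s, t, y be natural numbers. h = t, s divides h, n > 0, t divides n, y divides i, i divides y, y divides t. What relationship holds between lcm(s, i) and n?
lcm(s, i) ≤ n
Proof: h = t and s divides h, thus s divides t. Since y divides i and i divides y, y = i. Since y divides t, i divides t. s divides t, so lcm(s, i) divides t. Since t divides n, lcm(s, i) divides n. Since n > 0, lcm(s, i) ≤ n.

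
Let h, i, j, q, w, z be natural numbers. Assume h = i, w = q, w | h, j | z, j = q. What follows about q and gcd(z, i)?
q | gcd(z, i)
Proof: j = q and j | z, thus q | z. h = i and w | h, therefore w | i. Since w = q, q | i. q | z, so q | gcd(z, i).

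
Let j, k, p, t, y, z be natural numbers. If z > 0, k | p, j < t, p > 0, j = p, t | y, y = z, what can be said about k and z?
k < z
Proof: Since k | p and p > 0, k ≤ p. Because j = p and j < t, p < t. Because y = z and t | y, t | z. z > 0, so t ≤ z. Since p < t, p < z. k ≤ p, so k < z.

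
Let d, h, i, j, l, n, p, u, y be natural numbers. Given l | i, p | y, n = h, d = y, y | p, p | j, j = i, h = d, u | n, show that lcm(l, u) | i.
Since h = d and d = y, h = y. Because n = h and u | n, u | h. Because h = y, u | y. Since p | y and y | p, p = y. From p | j, y | j. Because j = i, y | i. u | y, so u | i. Since l | i, lcm(l, u) | i.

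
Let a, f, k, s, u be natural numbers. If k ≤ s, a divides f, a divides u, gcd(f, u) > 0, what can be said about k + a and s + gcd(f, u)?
k + a ≤ s + gcd(f, u)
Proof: a divides f and a divides u, hence a divides gcd(f, u). gcd(f, u) > 0, so a ≤ gcd(f, u). k ≤ s, so k + a ≤ s + gcd(f, u).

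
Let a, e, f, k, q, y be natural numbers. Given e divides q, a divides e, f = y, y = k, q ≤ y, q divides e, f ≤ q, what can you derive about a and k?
a divides k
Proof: Since e divides q and q divides e, e = q. Since f = y and f ≤ q, y ≤ q. q ≤ y, so q = y. Because e = q, e = y. Since y = k, e = k. Since a divides e, a divides k.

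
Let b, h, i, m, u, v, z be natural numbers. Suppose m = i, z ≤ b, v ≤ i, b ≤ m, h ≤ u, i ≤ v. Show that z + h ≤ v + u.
Because i ≤ v and v ≤ i, i = v. Since m = i, m = v. z ≤ b and b ≤ m, thus z ≤ m. Because m = v, z ≤ v. h ≤ u, so z + h ≤ v + u.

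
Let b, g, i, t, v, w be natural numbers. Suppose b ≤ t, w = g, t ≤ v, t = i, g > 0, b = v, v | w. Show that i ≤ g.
Because b = v and b ≤ t, v ≤ t. Since t ≤ v, v = t. From w = g and v | w, v | g. Since v = t, t | g. g > 0, so t ≤ g. Since t = i, i ≤ g.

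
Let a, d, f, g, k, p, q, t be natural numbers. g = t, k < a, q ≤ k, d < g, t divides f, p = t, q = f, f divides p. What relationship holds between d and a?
d < a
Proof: Because p = t and f divides p, f divides t. Since t divides f, t = f. From g = t, g = f. From d < g, d < f. Since q ≤ k and k < a, q < a. Since q = f, f < a. d < f, so d < a.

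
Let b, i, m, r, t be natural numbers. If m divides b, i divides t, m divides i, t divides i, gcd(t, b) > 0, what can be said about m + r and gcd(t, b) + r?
m + r ≤ gcd(t, b) + r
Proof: Since i divides t and t divides i, i = t. m divides i, so m divides t. m divides b, so m divides gcd(t, b). Since gcd(t, b) > 0, m ≤ gcd(t, b). Then m + r ≤ gcd(t, b) + r.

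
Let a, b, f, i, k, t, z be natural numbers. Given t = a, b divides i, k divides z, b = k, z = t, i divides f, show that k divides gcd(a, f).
z = t and k divides z, thus k divides t. t = a, so k divides a. Since b = k and b divides i, k divides i. i divides f, so k divides f. Since k divides a, k divides gcd(a, f).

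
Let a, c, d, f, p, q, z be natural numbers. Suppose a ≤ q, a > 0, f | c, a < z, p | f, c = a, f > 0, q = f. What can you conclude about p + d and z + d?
p + d < z + d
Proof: From p | f and f > 0, p ≤ f. q = f and a ≤ q, so a ≤ f. Because c = a and f | c, f | a. a > 0, so f ≤ a. From a ≤ f, a = f. a < z, so f < z. p ≤ f, so p < z. Then p + d < z + d.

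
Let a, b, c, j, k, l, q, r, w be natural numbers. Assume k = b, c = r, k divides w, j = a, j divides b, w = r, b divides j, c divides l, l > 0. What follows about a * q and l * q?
a * q ≤ l * q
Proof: b divides j and j divides b, hence b = j. Since k = b, k = j. w = r and k divides w, thus k divides r. c = r and c divides l, so r divides l. k divides r, so k divides l. k = j, so j divides l. l > 0, so j ≤ l. j = a, so a ≤ l. By multiplying by a non-negative, a * q ≤ l * q.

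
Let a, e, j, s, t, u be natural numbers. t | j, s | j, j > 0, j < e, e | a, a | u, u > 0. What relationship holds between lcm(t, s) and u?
lcm(t, s) < u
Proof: Because t | j and s | j, lcm(t, s) | j. j > 0, so lcm(t, s) ≤ j. Because e | a and a | u, e | u. Because u > 0, e ≤ u. Since j < e, j < u. lcm(t, s) ≤ j, so lcm(t, s) < u.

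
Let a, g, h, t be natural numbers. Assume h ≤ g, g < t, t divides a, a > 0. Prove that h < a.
h ≤ g and g < t, hence h < t. Since t divides a and a > 0, t ≤ a. h < t, so h < a.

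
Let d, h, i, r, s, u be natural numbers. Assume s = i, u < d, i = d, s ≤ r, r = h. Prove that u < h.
s = i and i = d, hence s = d. Since r = h and s ≤ r, s ≤ h. Since s = d, d ≤ h. Since u < d, u < h.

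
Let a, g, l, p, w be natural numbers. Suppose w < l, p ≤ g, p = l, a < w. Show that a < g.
a < w and w < l, therefore a < l. p = l and p ≤ g, therefore l ≤ g. a < l, so a < g.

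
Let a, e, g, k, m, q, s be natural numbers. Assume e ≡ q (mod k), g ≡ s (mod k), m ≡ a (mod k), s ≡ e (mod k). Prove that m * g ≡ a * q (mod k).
g ≡ s (mod k) and s ≡ e (mod k), so g ≡ e (mod k). Since e ≡ q (mod k), g ≡ q (mod k). m ≡ a (mod k), so m * g ≡ a * q (mod k).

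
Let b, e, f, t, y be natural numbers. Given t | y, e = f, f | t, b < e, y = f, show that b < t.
y = f and t | y, therefore t | f. Because f | t, f = t. e = f, so e = t. From b < e, b < t.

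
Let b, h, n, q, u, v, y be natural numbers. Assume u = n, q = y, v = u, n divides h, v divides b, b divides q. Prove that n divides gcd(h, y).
v = u and u = n, therefore v = n. v divides b, so n divides b. Since b divides q, n divides q. Since q = y, n divides y. n divides h, so n divides gcd(h, y).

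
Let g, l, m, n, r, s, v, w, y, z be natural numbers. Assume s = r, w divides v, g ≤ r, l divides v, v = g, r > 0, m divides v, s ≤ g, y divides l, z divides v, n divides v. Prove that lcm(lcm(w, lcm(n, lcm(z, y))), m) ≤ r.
From s = r and s ≤ g, r ≤ g. g ≤ r, so g = r. Since v = g, v = r. y divides l and l divides v, hence y divides v. Since z divides v, lcm(z, y) divides v. Since n divides v, lcm(n, lcm(z, y)) divides v. Since w divides v, lcm(w, lcm(n, lcm(z, y))) divides v. m divides v, so lcm(lcm(w, lcm(n, lcm(z, y))), m) divides v. Since v = r, lcm(lcm(w, lcm(n, lcm(z, y))), m) divides r. From r > 0, lcm(lcm(w, lcm(n, lcm(z, y))), m) ≤ r.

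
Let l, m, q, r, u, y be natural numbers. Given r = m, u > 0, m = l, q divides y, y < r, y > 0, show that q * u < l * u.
Because r = m and m = l, r = l. Since q divides y and y > 0, q ≤ y. y < r, so q < r. r = l, so q < l. Since u > 0, by multiplying by a positive, q * u < l * u.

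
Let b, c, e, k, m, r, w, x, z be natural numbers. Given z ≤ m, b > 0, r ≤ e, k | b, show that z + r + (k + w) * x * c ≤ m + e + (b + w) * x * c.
z ≤ m and r ≤ e, therefore z + r ≤ m + e. k | b and b > 0, thus k ≤ b. Then k + w ≤ b + w. Then (k + w) * x ≤ (b + w) * x. Then (k + w) * x * c ≤ (b + w) * x * c. Since z + r ≤ m + e, z + r + (k + w) * x * c ≤ m + e + (b + w) * x * c.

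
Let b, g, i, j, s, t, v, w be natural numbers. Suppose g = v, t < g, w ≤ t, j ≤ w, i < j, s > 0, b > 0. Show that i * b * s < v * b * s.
j ≤ w and w ≤ t, thus j ≤ t. g = v and t < g, so t < v. j ≤ t, so j < v. i < j, so i < v. Because b > 0, by multiplying by a positive, i * b < v * b. Since s > 0, by multiplying by a positive, i * b * s < v * b * s.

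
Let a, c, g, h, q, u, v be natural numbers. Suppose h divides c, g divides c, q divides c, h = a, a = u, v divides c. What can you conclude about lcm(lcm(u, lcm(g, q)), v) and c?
lcm(lcm(u, lcm(g, q)), v) divides c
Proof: Because h = a and a = u, h = u. h divides c, so u divides c. g divides c and q divides c, hence lcm(g, q) divides c. From u divides c, lcm(u, lcm(g, q)) divides c. Since v divides c, lcm(lcm(u, lcm(g, q)), v) divides c.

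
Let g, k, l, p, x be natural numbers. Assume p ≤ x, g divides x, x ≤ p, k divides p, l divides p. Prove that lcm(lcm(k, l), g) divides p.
Because k divides p and l divides p, lcm(k, l) divides p. From x ≤ p and p ≤ x, x = p. Since g divides x, g divides p. Since lcm(k, l) divides p, lcm(lcm(k, l), g) divides p.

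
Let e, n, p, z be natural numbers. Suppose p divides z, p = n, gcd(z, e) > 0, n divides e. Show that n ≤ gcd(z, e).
p = n and p divides z, hence n divides z. n divides e, so n divides gcd(z, e). gcd(z, e) > 0, so n ≤ gcd(z, e).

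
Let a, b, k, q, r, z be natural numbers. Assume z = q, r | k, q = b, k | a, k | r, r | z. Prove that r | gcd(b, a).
z = q and q = b, thus z = b. From r | z, r | b. Because k | r and r | k, k = r. k | a, so r | a. r | b, so r | gcd(b, a).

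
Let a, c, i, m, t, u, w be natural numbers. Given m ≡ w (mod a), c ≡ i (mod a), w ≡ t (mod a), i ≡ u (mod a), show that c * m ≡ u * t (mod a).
c ≡ i (mod a) and i ≡ u (mod a), therefore c ≡ u (mod a). Since m ≡ w (mod a) and w ≡ t (mod a), m ≡ t (mod a). Because c ≡ u (mod a), c * m ≡ u * t (mod a).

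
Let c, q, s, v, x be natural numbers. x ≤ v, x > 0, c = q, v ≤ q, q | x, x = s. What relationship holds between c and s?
c = s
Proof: q | x and x > 0, thus q ≤ x. x ≤ v and v ≤ q, hence x ≤ q. Since q ≤ x, q = x. Because c = q, c = x. Since x = s, c = s.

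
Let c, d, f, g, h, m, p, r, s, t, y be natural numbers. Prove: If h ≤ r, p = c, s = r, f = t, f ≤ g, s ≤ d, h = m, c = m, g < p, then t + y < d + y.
From p = c and c = m, p = m. Since g < p, g < m. Since f ≤ g, f < m. f = t, so t < m. From h = m and h ≤ r, m ≤ r. s = r and s ≤ d, hence r ≤ d. Since m ≤ r, m ≤ d. t < m, so t < d. Then t + y < d + y.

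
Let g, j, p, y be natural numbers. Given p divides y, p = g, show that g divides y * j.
Because p = g and p divides y, g divides y. Then g divides y * j.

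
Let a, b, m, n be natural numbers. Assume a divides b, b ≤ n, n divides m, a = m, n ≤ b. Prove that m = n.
From b ≤ n and n ≤ b, b = n. a = m and a divides b, so m divides b. Since b = n, m divides n. Since n divides m, m = n.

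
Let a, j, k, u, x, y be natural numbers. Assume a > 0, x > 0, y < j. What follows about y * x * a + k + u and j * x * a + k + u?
y * x * a + k + u < j * x * a + k + u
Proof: y < j and x > 0. By multiplying by a positive, y * x < j * x. Since a > 0, by multiplying by a positive, y * x * a < j * x * a. Then y * x * a + k < j * x * a + k. Then y * x * a + k + u < j * x * a + k + u.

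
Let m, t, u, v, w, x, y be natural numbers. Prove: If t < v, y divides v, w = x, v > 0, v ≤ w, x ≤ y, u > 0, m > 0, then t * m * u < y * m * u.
From w = x and v ≤ w, v ≤ x. Because x ≤ y, v ≤ y. y divides v and v > 0, so y ≤ v. v ≤ y, so v = y. t < v, so t < y. Since m > 0, by multiplying by a positive, t * m < y * m. Since u > 0, by multiplying by a positive, t * m * u < y * m * u.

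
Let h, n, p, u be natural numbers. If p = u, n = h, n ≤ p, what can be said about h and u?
h ≤ u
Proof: n = h and n ≤ p, so h ≤ p. p = u, so h ≤ u.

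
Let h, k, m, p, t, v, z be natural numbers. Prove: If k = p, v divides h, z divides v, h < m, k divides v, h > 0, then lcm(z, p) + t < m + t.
Because k = p and k divides v, p divides v. Since z divides v, lcm(z, p) divides v. Because v divides h, lcm(z, p) divides h. h > 0, so lcm(z, p) ≤ h. Since h < m, lcm(z, p) < m. Then lcm(z, p) + t < m + t.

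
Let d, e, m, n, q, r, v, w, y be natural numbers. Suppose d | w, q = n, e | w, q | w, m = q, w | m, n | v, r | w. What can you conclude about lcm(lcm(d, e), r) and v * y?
lcm(lcm(d, e), r) | v * y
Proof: Since m = q and w | m, w | q. Because q | w, w = q. q = n, so w = n. Since d | w and e | w, lcm(d, e) | w. Since r | w, lcm(lcm(d, e), r) | w. Since w = n, lcm(lcm(d, e), r) | n. Since n | v, lcm(lcm(d, e), r) | v. Then lcm(lcm(d, e), r) | v * y.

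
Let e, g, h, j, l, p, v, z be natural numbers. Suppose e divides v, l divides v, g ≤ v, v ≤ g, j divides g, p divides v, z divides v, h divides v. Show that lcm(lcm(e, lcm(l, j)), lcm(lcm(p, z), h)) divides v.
g ≤ v and v ≤ g, hence g = v. j divides g, so j divides v. l divides v, so lcm(l, j) divides v. Since e divides v, lcm(e, lcm(l, j)) divides v. p divides v and z divides v, so lcm(p, z) divides v. h divides v, so lcm(lcm(p, z), h) divides v. Since lcm(e, lcm(l, j)) divides v, lcm(lcm(e, lcm(l, j)), lcm(lcm(p, z), h)) divides v.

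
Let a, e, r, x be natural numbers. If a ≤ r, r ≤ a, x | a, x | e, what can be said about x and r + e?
x | r + e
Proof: From a ≤ r and r ≤ a, a = r. Since x | a, x | r. Since x | e, x | r + e.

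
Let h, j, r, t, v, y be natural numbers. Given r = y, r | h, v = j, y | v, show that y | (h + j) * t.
Because r = y and r | h, y | h. Since v = j and y | v, y | j. y | h, so y | h + j. Then y | (h + j) * t.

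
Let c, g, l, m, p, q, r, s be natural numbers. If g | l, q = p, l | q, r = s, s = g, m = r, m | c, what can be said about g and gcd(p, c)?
g | gcd(p, c)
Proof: From q = p and l | q, l | p. Since g | l, g | p. r = s and s = g, therefore r = g. m = r and m | c, so r | c. r = g, so g | c. Since g | p, g | gcd(p, c).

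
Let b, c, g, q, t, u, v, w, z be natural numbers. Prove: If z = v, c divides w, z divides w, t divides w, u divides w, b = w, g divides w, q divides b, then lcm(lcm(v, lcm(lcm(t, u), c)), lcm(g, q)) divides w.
Because z = v and z divides w, v divides w. From t divides w and u divides w, lcm(t, u) divides w. Since c divides w, lcm(lcm(t, u), c) divides w. Since v divides w, lcm(v, lcm(lcm(t, u), c)) divides w. Because b = w and q divides b, q divides w. From g divides w, lcm(g, q) divides w. lcm(v, lcm(lcm(t, u), c)) divides w, so lcm(lcm(v, lcm(lcm(t, u), c)), lcm(g, q)) divides w.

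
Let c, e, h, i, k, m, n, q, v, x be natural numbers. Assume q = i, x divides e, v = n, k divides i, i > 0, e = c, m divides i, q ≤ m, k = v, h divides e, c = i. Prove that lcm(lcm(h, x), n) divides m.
q = i and q ≤ m, therefore i ≤ m. Because m divides i and i > 0, m ≤ i. i ≤ m, so i = m. From e = c and c = i, e = i. h divides e and x divides e, so lcm(h, x) divides e. Because e = i, lcm(h, x) divides i. From k = v and k divides i, v divides i. v = n, so n divides i. Since lcm(h, x) divides i, lcm(lcm(h, x), n) divides i. Since i = m, lcm(lcm(h, x), n) divides m.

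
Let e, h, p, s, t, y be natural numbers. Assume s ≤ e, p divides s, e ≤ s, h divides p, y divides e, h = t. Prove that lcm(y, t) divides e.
s ≤ e and e ≤ s, hence s = e. p divides s, so p divides e. Since h divides p, h divides e. h = t, so t divides e. y divides e, so lcm(y, t) divides e.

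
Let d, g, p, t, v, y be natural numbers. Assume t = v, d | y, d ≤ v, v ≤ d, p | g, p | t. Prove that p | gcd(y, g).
v ≤ d and d ≤ v, hence v = d. t = v, so t = d. p | t, so p | d. From d | y, p | y. Since p | g, p | gcd(y, g).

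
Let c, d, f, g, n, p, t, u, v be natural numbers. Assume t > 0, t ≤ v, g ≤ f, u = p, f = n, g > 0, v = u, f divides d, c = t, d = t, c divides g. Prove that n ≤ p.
c = t and c divides g, hence t divides g. Since g > 0, t ≤ g. Since g ≤ f, t ≤ f. d = t and f divides d, hence f divides t. t > 0, so f ≤ t. Because t ≤ f, t = f. Since f = n, t = n. Because v = u and u = p, v = p. Since t ≤ v, t ≤ p. Since t = n, n ≤ p.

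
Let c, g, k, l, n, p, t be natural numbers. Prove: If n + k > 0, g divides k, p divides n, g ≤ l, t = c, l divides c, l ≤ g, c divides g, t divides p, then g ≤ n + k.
l ≤ g and g ≤ l, hence l = g. Because l divides c, g divides c. c divides g, so c = g. t = c and t divides p, so c divides p. Since p divides n, c divides n. c = g, so g divides n. Since g divides k, g divides n + k. Since n + k > 0, g ≤ n + k.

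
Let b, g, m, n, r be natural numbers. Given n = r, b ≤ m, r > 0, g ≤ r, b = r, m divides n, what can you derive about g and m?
g ≤ m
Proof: Since b = r and b ≤ m, r ≤ m. n = r and m divides n, therefore m divides r. r > 0, so m ≤ r. Since r ≤ m, r = m. From g ≤ r, g ≤ m.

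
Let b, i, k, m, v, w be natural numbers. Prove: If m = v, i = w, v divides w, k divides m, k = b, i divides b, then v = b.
m = v and k divides m, therefore k divides v. Since k = b, b divides v. i = w and i divides b, hence w divides b. Since v divides w, v divides b. b divides v, so b = v. Then v = b.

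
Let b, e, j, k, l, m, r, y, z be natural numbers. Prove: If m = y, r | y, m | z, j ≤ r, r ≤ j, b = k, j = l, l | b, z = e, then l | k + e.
Because b = k and l | b, l | k. r ≤ j and j ≤ r, so r = j. Since j = l, r = l. z = e and m | z, so m | e. From m = y, y | e. Since r | y, r | e. r = l, so l | e. l | k, so l | k + e.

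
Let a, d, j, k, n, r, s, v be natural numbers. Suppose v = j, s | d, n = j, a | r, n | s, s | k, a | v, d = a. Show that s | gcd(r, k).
v = j and a | v, therefore a | j. Because n = j and n | s, j | s. Since a | j, a | s. Because d = a and s | d, s | a. Since a | s, a = s. a | r, so s | r. From s | k, s | gcd(r, k).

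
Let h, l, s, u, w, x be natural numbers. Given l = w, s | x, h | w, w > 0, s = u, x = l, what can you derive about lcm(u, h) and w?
lcm(u, h) ≤ w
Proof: Since x = l and s | x, s | l. Since s = u, u | l. l = w, so u | w. h | w, so lcm(u, h) | w. w > 0, so lcm(u, h) ≤ w.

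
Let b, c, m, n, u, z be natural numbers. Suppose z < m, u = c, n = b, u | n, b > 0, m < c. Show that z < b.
z < m and m < c, thus z < c. u = c and u | n, so c | n. Since n = b, c | b. Since b > 0, c ≤ b. Since z < c, z < b.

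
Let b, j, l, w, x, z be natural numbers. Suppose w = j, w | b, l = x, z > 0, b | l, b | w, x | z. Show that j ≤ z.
Since b | w and w | b, b = w. Since b | l, w | l. Because l = x, w | x. Because x | z, w | z. w = j, so j | z. Because z > 0, j ≤ z.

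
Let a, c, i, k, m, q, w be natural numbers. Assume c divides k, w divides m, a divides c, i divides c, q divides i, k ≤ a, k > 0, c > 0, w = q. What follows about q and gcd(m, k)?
q divides gcd(m, k)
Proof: Since w = q and w divides m, q divides m. c divides k and k > 0, therefore c ≤ k. a divides c and c > 0, hence a ≤ c. Since k ≤ a, k ≤ c. Since c ≤ k, c = k. q divides i and i divides c, so q divides c. Since c = k, q divides k. Since q divides m, q divides gcd(m, k).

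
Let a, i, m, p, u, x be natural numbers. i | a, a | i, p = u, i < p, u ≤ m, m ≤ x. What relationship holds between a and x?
a < x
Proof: i | a and a | i, thus i = a. p = u and i < p, thus i < u. Because i = a, a < u. From u ≤ m and m ≤ x, u ≤ x. a < u, so a < x.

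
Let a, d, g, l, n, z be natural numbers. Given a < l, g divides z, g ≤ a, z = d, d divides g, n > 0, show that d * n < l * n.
z = d and g divides z, thus g divides d. d divides g, so g = d. g ≤ a and a < l, thus g < l. g = d, so d < l. Combining with n > 0, by multiplying by a positive, d * n < l * n.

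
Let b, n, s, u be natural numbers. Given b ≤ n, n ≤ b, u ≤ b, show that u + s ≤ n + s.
b ≤ n and n ≤ b, so b = n. u ≤ b, so u ≤ n. Then u + s ≤ n + s.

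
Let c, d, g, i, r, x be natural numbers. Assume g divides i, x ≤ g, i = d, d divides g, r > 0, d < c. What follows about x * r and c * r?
x * r < c * r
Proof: From i = d and g divides i, g divides d. Since d divides g, g = d. x ≤ g, so x ≤ d. d < c, so x < c. Since r > 0, by multiplying by a positive, x * r < c * r.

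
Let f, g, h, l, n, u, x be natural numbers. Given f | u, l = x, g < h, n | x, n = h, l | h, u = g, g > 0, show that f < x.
u = g and f | u, thus f | g. g > 0, so f ≤ g. Because n = h and n | x, h | x. From l = x and l | h, x | h. From h | x, h = x. Since g < h, g < x. f ≤ g, so f < x.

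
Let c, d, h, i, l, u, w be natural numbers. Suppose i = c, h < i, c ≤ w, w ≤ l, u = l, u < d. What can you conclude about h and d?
h < d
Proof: i = c and h < i, so h < c. Since c ≤ w, h < w. u = l and u < d, hence l < d. From w ≤ l, w < d. h < w, so h < d.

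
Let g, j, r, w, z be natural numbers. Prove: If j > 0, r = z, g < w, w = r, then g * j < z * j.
w = r and r = z, therefore w = z. From g < w, g < z. Combined with j > 0, by multiplying by a positive, g * j < z * j.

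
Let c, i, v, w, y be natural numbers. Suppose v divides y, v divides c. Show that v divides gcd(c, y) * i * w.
From v divides c and v divides y, v divides gcd(c, y). Then v divides gcd(c, y) * i. Then v divides gcd(c, y) * i * w.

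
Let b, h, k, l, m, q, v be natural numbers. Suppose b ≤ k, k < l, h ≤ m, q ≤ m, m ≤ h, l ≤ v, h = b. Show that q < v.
Since m ≤ h and h ≤ m, m = h. Since h = b, m = b. Since q ≤ m, q ≤ b. Since b ≤ k and k < l, b < l. l ≤ v, so b < v. q ≤ b, so q < v.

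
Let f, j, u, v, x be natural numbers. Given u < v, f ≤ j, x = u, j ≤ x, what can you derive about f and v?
f < v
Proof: f ≤ j and j ≤ x, therefore f ≤ x. Since x = u, f ≤ u. Since u < v, f < v.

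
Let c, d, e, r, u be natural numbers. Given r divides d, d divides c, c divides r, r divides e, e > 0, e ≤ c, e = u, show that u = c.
Since r divides d and d divides c, r divides c. Because c divides r, r = c. Since r divides e, c divides e. e > 0, so c ≤ e. Since e ≤ c, c = e. Since e = u, c = u. Then u = c.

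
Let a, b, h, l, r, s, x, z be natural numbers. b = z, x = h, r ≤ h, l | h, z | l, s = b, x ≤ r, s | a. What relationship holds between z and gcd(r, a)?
z | gcd(r, a)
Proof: From x = h and x ≤ r, h ≤ r. r ≤ h, so h = r. Because z | l and l | h, z | h. Since h = r, z | r. s = b and b = z, thus s = z. s | a, so z | a. Since z | r, z | gcd(r, a).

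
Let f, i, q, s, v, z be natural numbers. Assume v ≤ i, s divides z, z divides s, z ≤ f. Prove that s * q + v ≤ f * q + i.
z divides s and s divides z, therefore z = s. Because z ≤ f, s ≤ f. By multiplying by a non-negative, s * q ≤ f * q. v ≤ i, so s * q + v ≤ f * q + i.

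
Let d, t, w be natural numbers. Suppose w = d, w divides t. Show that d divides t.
w = d and w divides t. By substitution, d divides t.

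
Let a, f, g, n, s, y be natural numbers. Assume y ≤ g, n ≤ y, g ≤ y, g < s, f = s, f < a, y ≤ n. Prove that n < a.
g ≤ y and y ≤ g, hence g = y. Since y ≤ n and n ≤ y, y = n. g = y, so g = n. f = s and f < a, hence s < a. From g < s, g < a. g = n, so n < a.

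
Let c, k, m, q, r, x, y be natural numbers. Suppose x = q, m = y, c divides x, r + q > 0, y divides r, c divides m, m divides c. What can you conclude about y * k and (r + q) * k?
y * k ≤ (r + q) * k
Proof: c divides m and m divides c, thus c = m. m = y, so c = y. c divides x, so y divides x. Since x = q, y divides q. y divides r, so y divides r + q. r + q > 0, so y ≤ r + q. By multiplying by a non-negative, y * k ≤ (r + q) * k.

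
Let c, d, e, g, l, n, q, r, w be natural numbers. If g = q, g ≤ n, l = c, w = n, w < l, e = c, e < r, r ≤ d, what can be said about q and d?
q < d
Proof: g = q and g ≤ n, hence q ≤ n. w = n and w < l, therefore n < l. l = c, so n < c. q ≤ n, so q < c. e = c and e < r, therefore c < r. q < c, so q < r. r ≤ d, so q < d.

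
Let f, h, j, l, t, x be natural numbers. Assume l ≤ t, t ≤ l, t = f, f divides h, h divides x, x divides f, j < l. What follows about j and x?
j < x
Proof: l ≤ t and t ≤ l, thus l = t. t = f, so l = f. f divides h and h divides x, therefore f divides x. Since x divides f, f = x. Since l = f, l = x. Since j < l, j < x.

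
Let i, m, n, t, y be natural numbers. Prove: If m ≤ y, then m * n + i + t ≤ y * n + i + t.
Because m ≤ y, m * n ≤ y * n. Then m * n + i ≤ y * n + i. Then m * n + i + t ≤ y * n + i + t.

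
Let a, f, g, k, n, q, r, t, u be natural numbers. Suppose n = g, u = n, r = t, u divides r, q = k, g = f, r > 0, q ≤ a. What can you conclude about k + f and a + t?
k + f ≤ a + t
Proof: q = k and q ≤ a, thus k ≤ a. n = g and g = f, so n = f. u = n and u divides r, so n divides r. Since r > 0, n ≤ r. r = t, so n ≤ t. n = f, so f ≤ t. Because k ≤ a, k + f ≤ a + t.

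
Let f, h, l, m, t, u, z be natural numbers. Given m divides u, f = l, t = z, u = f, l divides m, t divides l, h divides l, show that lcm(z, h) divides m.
u = f and f = l, so u = l. m divides u, so m divides l. Since l divides m, l = m. t = z and t divides l, thus z divides l. Since h divides l, lcm(z, h) divides l. Since l = m, lcm(z, h) divides m.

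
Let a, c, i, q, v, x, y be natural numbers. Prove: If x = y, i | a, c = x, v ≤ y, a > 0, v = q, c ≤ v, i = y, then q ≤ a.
Since c = x and x = y, c = y. c ≤ v, so y ≤ v. Since v ≤ y, y = v. v = q, so y = q. i = y and i | a, so y | a. Since a > 0, y ≤ a. Since y = q, q ≤ a.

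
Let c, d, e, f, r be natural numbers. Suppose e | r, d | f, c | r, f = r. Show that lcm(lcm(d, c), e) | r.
f = r and d | f, thus d | r. Since c | r, lcm(d, c) | r. e | r, so lcm(lcm(d, c), e) | r.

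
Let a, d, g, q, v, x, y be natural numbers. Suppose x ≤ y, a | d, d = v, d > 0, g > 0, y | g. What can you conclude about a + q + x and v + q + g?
a + q + x ≤ v + q + g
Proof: From a | d and d > 0, a ≤ d. Since d = v, a ≤ v. Then a + q ≤ v + q. y | g and g > 0, so y ≤ g. Since x ≤ y, x ≤ g. a + q ≤ v + q, so a + q + x ≤ v + q + g.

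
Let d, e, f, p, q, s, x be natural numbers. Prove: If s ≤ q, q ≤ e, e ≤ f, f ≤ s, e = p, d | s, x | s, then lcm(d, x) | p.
s ≤ q and q ≤ e, thus s ≤ e. e ≤ f and f ≤ s, hence e ≤ s. s ≤ e, so s = e. Since e = p, s = p. d | s and x | s, thus lcm(d, x) | s. s = p, so lcm(d, x) | p.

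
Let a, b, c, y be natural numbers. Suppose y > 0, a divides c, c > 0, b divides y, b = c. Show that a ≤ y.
Since a divides c and c > 0, a ≤ c. Because b = c and b divides y, c divides y. y > 0, so c ≤ y. Since a ≤ c, a ≤ y.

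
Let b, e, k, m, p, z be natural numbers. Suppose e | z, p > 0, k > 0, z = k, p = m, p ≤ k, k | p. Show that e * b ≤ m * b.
k | p and p > 0, so k ≤ p. p ≤ k, so k = p. p = m, so k = m. z = k and e | z, therefore e | k. Since k > 0, e ≤ k. k = m, so e ≤ m. Then e * b ≤ m * b.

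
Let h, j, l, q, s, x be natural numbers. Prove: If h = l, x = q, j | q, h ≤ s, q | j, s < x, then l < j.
q | j and j | q, hence q = j. Since x = q, x = j. h ≤ s and s < x, so h < x. Since h = l, l < x. x = j, so l < j.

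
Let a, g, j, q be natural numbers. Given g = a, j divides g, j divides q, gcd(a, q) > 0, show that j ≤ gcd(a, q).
Because g = a and j divides g, j divides a. j divides q, so j divides gcd(a, q). Since gcd(a, q) > 0, j ≤ gcd(a, q).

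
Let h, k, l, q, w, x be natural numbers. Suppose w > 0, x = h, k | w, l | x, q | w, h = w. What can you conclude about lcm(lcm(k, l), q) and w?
lcm(lcm(k, l), q) ≤ w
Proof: x = h and h = w, thus x = w. From l | x, l | w. Since k | w, lcm(k, l) | w. q | w, so lcm(lcm(k, l), q) | w. Since w > 0, lcm(lcm(k, l), q) ≤ w.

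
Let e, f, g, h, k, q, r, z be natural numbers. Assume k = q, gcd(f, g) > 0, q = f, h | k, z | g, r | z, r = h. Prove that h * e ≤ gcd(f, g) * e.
Because k = q and h | k, h | q. q = f, so h | f. From r | z and z | g, r | g. r = h, so h | g. Since h | f, h | gcd(f, g). Since gcd(f, g) > 0, h ≤ gcd(f, g). Then h * e ≤ gcd(f, g) * e.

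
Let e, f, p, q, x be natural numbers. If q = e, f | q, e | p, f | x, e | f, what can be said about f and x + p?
f | x + p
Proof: From q = e and f | q, f | e. e | f, so e = f. e | p, so f | p. Since f | x, f | x + p.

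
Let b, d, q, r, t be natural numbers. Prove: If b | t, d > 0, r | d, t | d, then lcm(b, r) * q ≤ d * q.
Because b | t and t | d, b | d. r | d, so lcm(b, r) | d. From d > 0, lcm(b, r) ≤ d. Then lcm(b, r) * q ≤ d * q.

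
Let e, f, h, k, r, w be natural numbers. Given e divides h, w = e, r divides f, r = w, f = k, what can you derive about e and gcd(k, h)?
e divides gcd(k, h)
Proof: Because f = k and r divides f, r divides k. Since r = w, w divides k. From w = e, e divides k. e divides h, so e divides gcd(k, h).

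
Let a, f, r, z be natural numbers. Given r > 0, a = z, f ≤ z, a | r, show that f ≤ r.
a = z and a | r, hence z | r. Since r > 0, z ≤ r. Since f ≤ z, f ≤ r.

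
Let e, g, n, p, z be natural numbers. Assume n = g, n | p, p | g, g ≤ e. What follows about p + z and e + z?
p + z ≤ e + z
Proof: From n = g and n | p, g | p. p | g, so g = p. g ≤ e, so p ≤ e. Then p + z ≤ e + z.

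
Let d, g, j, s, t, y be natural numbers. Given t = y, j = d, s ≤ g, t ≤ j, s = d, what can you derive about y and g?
y ≤ g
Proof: j = d and t ≤ j, therefore t ≤ d. Since t = y, y ≤ d. s = d and s ≤ g, hence d ≤ g. Since y ≤ d, y ≤ g.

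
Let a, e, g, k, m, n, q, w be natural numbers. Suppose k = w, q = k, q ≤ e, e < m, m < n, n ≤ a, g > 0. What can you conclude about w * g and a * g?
w * g < a * g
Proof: q ≤ e and e < m, so q < m. From m < n and n ≤ a, m < a. Since q < m, q < a. Since q = k, k < a. From k = w, w < a. g > 0, so w * g < a * g.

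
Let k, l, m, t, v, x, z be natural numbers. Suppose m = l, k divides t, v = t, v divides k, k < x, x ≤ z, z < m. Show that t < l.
v = t and v divides k, hence t divides k. k divides t, so k = t. Since k < x, t < x. x ≤ z and z < m, thus x < m. t < x, so t < m. Since m = l, t < l.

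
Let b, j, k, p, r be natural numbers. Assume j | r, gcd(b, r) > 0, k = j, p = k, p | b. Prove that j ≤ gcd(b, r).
Since p = k and k = j, p = j. p | b, so j | b. Since j | r, j | gcd(b, r). gcd(b, r) > 0, so j ≤ gcd(b, r).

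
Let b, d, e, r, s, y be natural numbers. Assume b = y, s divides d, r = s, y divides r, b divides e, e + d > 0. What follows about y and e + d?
y ≤ e + d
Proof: b = y and b divides e, hence y divides e. r = s and y divides r, hence y divides s. s divides d, so y divides d. Because y divides e, y divides e + d. Since e + d > 0, y ≤ e + d.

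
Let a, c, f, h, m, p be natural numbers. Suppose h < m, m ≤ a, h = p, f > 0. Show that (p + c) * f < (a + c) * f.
h < m and m ≤ a, thus h < a. Since h = p, p < a. Then p + c < a + c. Using f > 0 and multiplying by a positive, (p + c) * f < (a + c) * f.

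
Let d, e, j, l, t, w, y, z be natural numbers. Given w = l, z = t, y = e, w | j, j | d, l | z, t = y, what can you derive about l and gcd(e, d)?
l | gcd(e, d)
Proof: From z = t and t = y, z = y. Since l | z, l | y. Since y = e, l | e. Because w = l and w | j, l | j. j | d, so l | d. Since l | e, l | gcd(e, d).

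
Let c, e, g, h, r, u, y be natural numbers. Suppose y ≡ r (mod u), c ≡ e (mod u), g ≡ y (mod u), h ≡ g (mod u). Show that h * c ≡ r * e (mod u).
Because h ≡ g (mod u) and g ≡ y (mod u), h ≡ y (mod u). Since y ≡ r (mod u), h ≡ r (mod u). Combining with c ≡ e (mod u), by multiplying congruences, h * c ≡ r * e (mod u).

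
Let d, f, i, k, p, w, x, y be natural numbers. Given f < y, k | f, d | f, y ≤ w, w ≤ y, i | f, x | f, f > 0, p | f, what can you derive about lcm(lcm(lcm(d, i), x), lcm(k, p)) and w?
lcm(lcm(lcm(d, i), x), lcm(k, p)) < w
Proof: d | f and i | f, therefore lcm(d, i) | f. x | f, so lcm(lcm(d, i), x) | f. Because k | f and p | f, lcm(k, p) | f. Since lcm(lcm(d, i), x) | f, lcm(lcm(lcm(d, i), x), lcm(k, p)) | f. From f > 0, lcm(lcm(lcm(d, i), x), lcm(k, p)) ≤ f. y ≤ w and w ≤ y, so y = w. f < y, so f < w. lcm(lcm(lcm(d, i), x), lcm(k, p)) ≤ f, so lcm(lcm(lcm(d, i), x), lcm(k, p)) < w.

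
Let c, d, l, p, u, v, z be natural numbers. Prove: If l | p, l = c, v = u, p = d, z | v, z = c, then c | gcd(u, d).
z = c and z | v, hence c | v. v = u, so c | u. p = d and l | p, so l | d. l = c, so c | d. Since c | u, c | gcd(u, d).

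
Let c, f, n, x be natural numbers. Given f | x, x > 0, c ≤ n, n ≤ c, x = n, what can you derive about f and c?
f ≤ c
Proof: Since n ≤ c and c ≤ n, n = c. Since x = n, x = c. f | x and x > 0, hence f ≤ x. x = c, so f ≤ c.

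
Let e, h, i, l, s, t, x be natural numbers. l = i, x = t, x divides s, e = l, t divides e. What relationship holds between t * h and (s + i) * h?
t * h divides (s + i) * h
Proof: x = t and x divides s, thus t divides s. e = l and l = i, therefore e = i. Since t divides e, t divides i. Since t divides s, t divides s + i. Then t * h divides (s + i) * h.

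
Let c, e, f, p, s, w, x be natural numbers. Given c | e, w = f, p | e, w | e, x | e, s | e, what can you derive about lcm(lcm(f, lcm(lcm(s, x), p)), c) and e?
lcm(lcm(f, lcm(lcm(s, x), p)), c) | e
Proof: w = f and w | e, thus f | e. Because s | e and x | e, lcm(s, x) | e. From p | e, lcm(lcm(s, x), p) | e. Since f | e, lcm(f, lcm(lcm(s, x), p)) | e. c | e, so lcm(lcm(f, lcm(lcm(s, x), p)), c) | e.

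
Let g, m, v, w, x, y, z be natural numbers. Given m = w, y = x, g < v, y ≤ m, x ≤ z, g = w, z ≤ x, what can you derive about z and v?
z < v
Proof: Because x ≤ z and z ≤ x, x = z. Since y = x, y = z. Since y ≤ m, z ≤ m. Since m = w, z ≤ w. From g = w and g < v, w < v. Since z ≤ w, z < v.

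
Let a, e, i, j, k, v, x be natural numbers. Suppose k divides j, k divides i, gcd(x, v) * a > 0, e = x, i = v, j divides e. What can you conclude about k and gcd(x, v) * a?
k ≤ gcd(x, v) * a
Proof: Since e = x and j divides e, j divides x. k divides j, so k divides x. i = v and k divides i, thus k divides v. k divides x, so k divides gcd(x, v). Then k divides gcd(x, v) * a. gcd(x, v) * a > 0, so k ≤ gcd(x, v) * a.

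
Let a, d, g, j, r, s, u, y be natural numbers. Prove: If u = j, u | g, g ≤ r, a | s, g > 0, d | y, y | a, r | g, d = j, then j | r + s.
r | g and g > 0, so r ≤ g. Since g ≤ r, g = r. Since u | g, u | r. u = j, so j | r. d | y and y | a, thus d | a. Since d = j, j | a. a | s, so j | s. Since j | r, j | r + s.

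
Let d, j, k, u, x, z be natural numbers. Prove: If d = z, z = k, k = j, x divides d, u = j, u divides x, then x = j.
d = z and z = k, thus d = k. Because k = j, d = j. Because x divides d, x divides j. Because u = j and u divides x, j divides x. Since x divides j, x = j.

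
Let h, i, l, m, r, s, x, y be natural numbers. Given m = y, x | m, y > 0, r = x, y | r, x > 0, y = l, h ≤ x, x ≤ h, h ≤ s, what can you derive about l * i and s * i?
l * i ≤ s * i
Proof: m = y and x | m, so x | y. Because y > 0, x ≤ y. From r = x and y | r, y | x. x > 0, so y ≤ x. Since x ≤ y, x = y. From y = l, x = l. h ≤ x and x ≤ h, therefore h = x. h ≤ s, so x ≤ s. Because x = l, l ≤ s. Then l * i ≤ s * i.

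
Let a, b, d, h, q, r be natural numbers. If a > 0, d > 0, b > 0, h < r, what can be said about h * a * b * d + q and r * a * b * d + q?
h * a * b * d + q < r * a * b * d + q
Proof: From h < r and a > 0, by multiplying by a positive, h * a < r * a. Since b > 0, by multiplying by a positive, h * a * b < r * a * b. Since d > 0, by multiplying by a positive, h * a * b * d < r * a * b * d. Then h * a * b * d + q < r * a * b * d + q.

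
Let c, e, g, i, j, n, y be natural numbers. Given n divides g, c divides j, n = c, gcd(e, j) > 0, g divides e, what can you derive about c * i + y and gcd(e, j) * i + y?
c * i + y ≤ gcd(e, j) * i + y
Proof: n divides g and g divides e, so n divides e. From n = c, c divides e. Since c divides j, c divides gcd(e, j). gcd(e, j) > 0, so c ≤ gcd(e, j). By multiplying by a non-negative, c * i ≤ gcd(e, j) * i. Then c * i + y ≤ gcd(e, j) * i + y.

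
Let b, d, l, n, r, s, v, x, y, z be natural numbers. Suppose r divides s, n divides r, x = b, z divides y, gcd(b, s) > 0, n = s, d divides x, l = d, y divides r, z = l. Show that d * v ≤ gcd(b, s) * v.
Since x = b and d divides x, d divides b. From n = s and n divides r, s divides r. Since r divides s, r = s. z = l and l = d, therefore z = d. Because z divides y, d divides y. y divides r, so d divides r. Since r = s, d divides s. d divides b, so d divides gcd(b, s). Since gcd(b, s) > 0, d ≤ gcd(b, s). By multiplying by a non-negative, d * v ≤ gcd(b, s) * v.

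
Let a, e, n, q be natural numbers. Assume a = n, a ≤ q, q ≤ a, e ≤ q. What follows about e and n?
e ≤ n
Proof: Because q ≤ a and a ≤ q, q = a. a = n, so q = n. Because e ≤ q, e ≤ n.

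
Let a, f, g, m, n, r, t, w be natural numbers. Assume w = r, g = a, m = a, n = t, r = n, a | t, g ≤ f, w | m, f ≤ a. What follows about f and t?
f = t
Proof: g = a and g ≤ f, hence a ≤ f. Because f ≤ a, f = a. From w = r and r = n, w = n. m = a and w | m, hence w | a. Since w = n, n | a. n = t, so t | a. Because a | t, a = t. f = a, so f = t.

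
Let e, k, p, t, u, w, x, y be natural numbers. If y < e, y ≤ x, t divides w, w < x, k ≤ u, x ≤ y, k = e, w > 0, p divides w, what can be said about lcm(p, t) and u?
lcm(p, t) < u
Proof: From p divides w and t divides w, lcm(p, t) divides w. From w > 0, lcm(p, t) ≤ w. w < x, so lcm(p, t) < x. Since y ≤ x and x ≤ y, y = x. k = e and k ≤ u, therefore e ≤ u. Since y < e, y < u. From y = x, x < u. Since lcm(p, t) < x, lcm(p, t) < u.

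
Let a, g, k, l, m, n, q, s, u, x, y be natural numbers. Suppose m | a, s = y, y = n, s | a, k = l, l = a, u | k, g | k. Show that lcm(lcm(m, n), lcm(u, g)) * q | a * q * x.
s = y and y = n, so s = n. s | a, so n | a. Since m | a, lcm(m, n) | a. k = l and l = a, so k = a. u | k and g | k, hence lcm(u, g) | k. From k = a, lcm(u, g) | a. lcm(m, n) | a, so lcm(lcm(m, n), lcm(u, g)) | a. Then lcm(lcm(m, n), lcm(u, g)) * q | a * q. Then lcm(lcm(m, n), lcm(u, g)) * q | a * q * x.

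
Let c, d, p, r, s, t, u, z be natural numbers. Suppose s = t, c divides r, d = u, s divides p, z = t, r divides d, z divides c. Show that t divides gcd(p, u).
s = t and s divides p, therefore t divides p. From z = t and z divides c, t divides c. c divides r and r divides d, hence c divides d. d = u, so c divides u. Since t divides c, t divides u. Because t divides p, t divides gcd(p, u).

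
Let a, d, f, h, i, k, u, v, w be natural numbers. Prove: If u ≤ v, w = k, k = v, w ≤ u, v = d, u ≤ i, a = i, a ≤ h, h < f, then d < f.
Because w = k and k = v, w = v. Because w ≤ u, v ≤ u. u ≤ v, so u = v. v = d, so u = d. a = i and a ≤ h, therefore i ≤ h. Since h < f, i < f. u ≤ i, so u < f. Since u = d, d < f.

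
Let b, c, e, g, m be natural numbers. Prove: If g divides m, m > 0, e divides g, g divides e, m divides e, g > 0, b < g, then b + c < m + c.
Since g divides m and m > 0, g ≤ m. e divides g and g divides e, so e = g. Since m divides e, m divides g. Since g > 0, m ≤ g. g ≤ m, so g = m. Because b < g, b < m. Then b + c < m + c.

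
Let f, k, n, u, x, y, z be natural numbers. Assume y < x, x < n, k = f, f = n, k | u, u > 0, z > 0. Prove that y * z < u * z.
k = f and f = n, therefore k = n. k | u and u > 0, therefore k ≤ u. k = n, so n ≤ u. x < n, so x < u. Since y < x, y < u. Since z > 0, y * z < u * z.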